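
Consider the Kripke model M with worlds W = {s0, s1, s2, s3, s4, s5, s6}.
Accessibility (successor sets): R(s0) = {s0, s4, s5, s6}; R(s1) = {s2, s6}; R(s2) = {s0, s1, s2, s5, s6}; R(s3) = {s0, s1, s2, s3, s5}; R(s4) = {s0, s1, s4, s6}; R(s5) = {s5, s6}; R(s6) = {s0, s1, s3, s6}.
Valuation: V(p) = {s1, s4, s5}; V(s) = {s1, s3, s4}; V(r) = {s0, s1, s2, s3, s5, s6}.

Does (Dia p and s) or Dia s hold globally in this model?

No

Recall that Dia ψ holds at a world iff ψ holds at some accessible world.
Let φ = (Dia p and s) or Dia s. Evaluate φ at each world:
  s0 (successors {s0, s4, s5, s6}): φ is true.
  s1 (successors {s2, s6}): φ is false.
  s2 (successors {s0, s1, s2, s5, s6}): φ is true.
  s3 (successors {s0, s1, s2, s3, s5}): φ is true.
  s4 (successors {s0, s1, s4, s6}): φ is true.
  s5 (successors {s5, s6}): φ is false.
  s6 (successors {s0, s1, s3, s6}): φ is true.
Detail at s1 (counterexample):
  At s1: Dia p and s is false, Dia s is false, so (Dia p and s) or Dia s is false.
    At s1: Dia p is false, s is true, so Dia p and s is false.
      At s1: Dia p requires p at some successor in {s2, s6}.
        At s2: p is false.
        At s6: p is false.
      So Dia p is false at s1.
    At s1: Dia s requires s at some successor in {s2, s6}.
      At s2: s is false.
      At s6: s is false.
    So Dia s is false at s1.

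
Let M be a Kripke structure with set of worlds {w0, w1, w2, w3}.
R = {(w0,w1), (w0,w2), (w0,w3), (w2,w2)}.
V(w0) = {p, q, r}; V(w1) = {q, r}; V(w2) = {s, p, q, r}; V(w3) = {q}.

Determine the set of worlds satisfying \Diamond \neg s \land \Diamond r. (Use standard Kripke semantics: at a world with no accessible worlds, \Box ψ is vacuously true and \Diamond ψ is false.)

Let φ = \Diamond \neg s \land \Diamond r. Evaluate φ at each world:
  w0 (successors {w1, w2, w3}): φ is true.
  w1 (successors ∅): φ is false.
  w2 (successors {w2}): φ is false.
  w3 (successors ∅): φ is false.
For instance, at w2:
  At w2: \Diamond \neg s is false, \Diamond r is true, so \Diamond \neg s \land \Diamond r is false.
    At w2: \Diamond \neg s requires \neg s at some successor in {w2}.
      At w2: \neg s is false.
    So \Diamond \neg s is false at w2.
    At w2: \Diamond r requires r at some successor in {w2}.
      r holds at w2, so \Diamond r is true at w2.
Satisfying worlds: {w0}

w0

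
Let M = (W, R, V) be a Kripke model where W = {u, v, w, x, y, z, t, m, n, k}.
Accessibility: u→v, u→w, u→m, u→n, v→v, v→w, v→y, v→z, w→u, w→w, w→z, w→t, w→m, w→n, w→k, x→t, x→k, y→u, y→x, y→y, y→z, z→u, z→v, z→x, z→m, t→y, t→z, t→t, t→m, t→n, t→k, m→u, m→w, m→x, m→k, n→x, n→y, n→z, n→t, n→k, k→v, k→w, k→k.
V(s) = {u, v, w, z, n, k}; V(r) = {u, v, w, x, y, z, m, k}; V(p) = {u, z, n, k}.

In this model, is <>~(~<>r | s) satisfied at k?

At k: <>~(~<>r | s) requires ~(~<>r | s) at some successor in {v, w, k}.
  At v: ~(~<>r | s) is false.
  At w: ~(~<>r | s) is false.
  At k: ~(~<>r | s) is false.
So <>~(~<>r | s) is false at k.

No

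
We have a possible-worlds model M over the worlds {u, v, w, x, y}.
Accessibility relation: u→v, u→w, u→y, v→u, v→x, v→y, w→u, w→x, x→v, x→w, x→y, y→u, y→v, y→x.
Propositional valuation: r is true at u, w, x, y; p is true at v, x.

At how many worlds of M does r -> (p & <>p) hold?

2

Let φ = r -> (p & <>p). Evaluate φ at each world:
  u (successors {v, w, y}): φ is false.
  v (successors {u, x, y}): φ is true.
  w (successors {u, x}): φ is false.
  x (successors {v, w, y}): φ is true.
  y (successors {u, v, x}): φ is false.
For instance, at w:
  At w: r is true, p & <>p is false, so r -> (p & <>p) is false.
    At w: p is false, <>p is true, so p & <>p is false.
      At w: <>p requires p at some successor in {u, x}.
        p holds at x, so <>p is true at w.
Satisfying worlds: {v, x}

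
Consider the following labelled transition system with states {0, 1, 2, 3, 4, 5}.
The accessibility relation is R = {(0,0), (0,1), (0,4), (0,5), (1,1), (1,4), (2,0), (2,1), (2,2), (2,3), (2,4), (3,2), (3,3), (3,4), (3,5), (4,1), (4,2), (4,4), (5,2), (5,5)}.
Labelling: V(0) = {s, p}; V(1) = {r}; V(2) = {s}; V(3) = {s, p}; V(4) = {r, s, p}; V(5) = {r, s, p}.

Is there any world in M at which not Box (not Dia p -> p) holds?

No

Let φ = not Box (not Dia p -> p). Evaluate φ at each world:
  0 (successors {0, 1, 4, 5}): φ is false.
  1 (successors {1, 4}): φ is false.
  2 (successors {0, 1, 2, 3, 4}): φ is false.
  3 (successors {2, 3, 4, 5}): φ is false.
  4 (successors {1, 2, 4}): φ is false.
  5 (successors {2, 5}): φ is false.
For instance, at 2:
  At 2: Box (not Dia p -> p) is true, so not Box (not Dia p -> p) is false.
    At 2: Box (not Dia p -> p) requires not Dia p -> p at every successor {0, 1, 2, 3, 4}.
      At 0: not Dia p -> p is true.
      At 1: not Dia p -> p is true.
      At 2: not Dia p -> p is true.
      At 3: not Dia p -> p is true.
      At 4: not Dia p -> p is true.
    So Box (not Dia p -> p) is true at 2.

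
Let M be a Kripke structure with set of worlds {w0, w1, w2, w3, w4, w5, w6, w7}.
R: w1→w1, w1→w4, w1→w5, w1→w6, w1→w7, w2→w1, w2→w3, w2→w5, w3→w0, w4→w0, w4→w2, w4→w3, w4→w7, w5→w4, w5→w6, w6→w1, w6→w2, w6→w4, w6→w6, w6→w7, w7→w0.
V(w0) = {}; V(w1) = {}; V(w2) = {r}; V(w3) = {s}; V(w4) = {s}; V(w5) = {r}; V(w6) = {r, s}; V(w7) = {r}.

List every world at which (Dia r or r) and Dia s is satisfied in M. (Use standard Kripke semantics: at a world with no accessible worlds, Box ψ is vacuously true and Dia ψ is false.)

Recall that Dia ψ holds at a world iff ψ holds at some accessible world.
Let φ = (Dia r or r) and Dia s. Evaluate φ at each world:
  w0 (successors ∅): φ is false.
  w1 (successors {w1, w4, w5, w6, w7}): φ is true.
  w2 (successors {w1, w3, w5}): φ is true.
  w3 (successors {w0}): φ is false.
  w4 (successors {w0, w2, w3, w7}): φ is true.
  w5 (successors {w4, w6}): φ is true.
  w6 (successors {w1, w2, w4, w6, w7}): φ is true.
  w7 (successors {w0}): φ is false.
For instance, at w3:
  At w3: Dia r or r is false, Dia s is false, so (Dia r or r) and Dia s is false.
    At w3: Dia r is false, r is false, so Dia r or r is false.
      At w3: Dia r requires r at some successor in {w0}.
        At w0: r is false.
      So Dia r is false at w3.
    At w3: Dia s requires s at some successor in {w0}.
      At w0: s is false.
    So Dia s is false at w3.
Satisfying worlds: {w1, w2, w4, w5, w6}

w1, w2, w4, w5, w6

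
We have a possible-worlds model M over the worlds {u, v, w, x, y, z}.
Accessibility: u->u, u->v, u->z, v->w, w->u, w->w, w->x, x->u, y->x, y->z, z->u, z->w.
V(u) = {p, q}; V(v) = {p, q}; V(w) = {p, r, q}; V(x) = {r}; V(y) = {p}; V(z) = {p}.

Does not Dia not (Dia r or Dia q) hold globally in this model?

Let φ = not Dia not (Dia r or Dia q). Evaluate φ at each world:
  u (successors {u, v, z}): φ is true.
  v (successors {w}): φ is true.
  w (successors {u, w, x}): φ is true.
  x (successors {u}): φ is true.
  y (successors {x, z}): φ is true.
  z (successors {u, w}): φ is true.
For instance, at u:
  At u: Dia not (Dia r or Dia q) is false, so not Dia not (Dia r or Dia q) is true.
    At u: Dia not (Dia r or Dia q) requires not (Dia r or Dia q) at some successor in {u, v, z}.
      At u: not (Dia r or Dia q) is false.
      At v: not (Dia r or Dia q) is false.
      At z: not (Dia r or Dia q) is false.
    So Dia not (Dia r or Dia q) is false at u.

Yes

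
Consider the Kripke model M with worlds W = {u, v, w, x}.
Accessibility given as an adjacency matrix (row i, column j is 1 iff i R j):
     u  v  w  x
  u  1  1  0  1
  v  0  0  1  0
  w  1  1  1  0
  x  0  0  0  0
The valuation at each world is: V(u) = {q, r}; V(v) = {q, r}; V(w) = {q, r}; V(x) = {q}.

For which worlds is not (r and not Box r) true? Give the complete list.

Let φ = not (r and not Box r). Evaluate φ at each world:
  u (successors {u, v, x}): φ is false.
  v (successors {w}): φ is true.
  w (successors {u, v, w}): φ is true.
  x (successors ∅): φ is true.
For instance, at w:
  At w: r and not Box r is false, so not (r and not Box r) is true.
    At w: r is true, not Box r is false, so r and not Box r is false.
      At w: Box r is true, so not Box r is false.
Satisfying worlds: {v, w, x}

v, w, x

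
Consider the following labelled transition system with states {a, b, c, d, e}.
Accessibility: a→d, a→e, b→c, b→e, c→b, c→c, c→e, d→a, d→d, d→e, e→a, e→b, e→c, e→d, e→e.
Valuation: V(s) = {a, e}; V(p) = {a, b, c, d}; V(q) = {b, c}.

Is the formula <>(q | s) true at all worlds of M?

Yes

Recall that <>ψ holds at a world iff ψ holds at some accessible world.
Let φ = <>(q | s). Evaluate φ at each world:
  a (successors {d, e}): φ is true.
  b (successors {c, e}): φ is true.
  c (successors {b, c, e}): φ is true.
  d (successors {a, d, e}): φ is true.
  e (successors {a, b, c, d, e}): φ is true.
For instance, at c:
  At c: <>(q | s) requires q | s at some successor in {b, c, e}.
    q | s holds at b, so <>(q | s) is true at c.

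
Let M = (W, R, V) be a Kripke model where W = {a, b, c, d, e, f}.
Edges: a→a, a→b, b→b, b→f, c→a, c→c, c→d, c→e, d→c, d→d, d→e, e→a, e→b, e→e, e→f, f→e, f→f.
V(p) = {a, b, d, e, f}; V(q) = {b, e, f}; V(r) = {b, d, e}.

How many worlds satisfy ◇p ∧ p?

5

Let φ = ◇p ∧ p. Evaluate φ at each world:
  a (successors {a, b}): φ is true.
  b (successors {b, f}): φ is true.
  c (successors {a, c, d, e}): φ is false.
  d (successors {c, d, e}): φ is true.
  e (successors {a, b, e, f}): φ is true.
  f (successors {e, f}): φ is true.
For instance, at d:
  At d: ◇p is true, p is true, so ◇p ∧ p is true.
    At d: ◇p requires p at some successor in {c, d, e}.
      p holds at d, so ◇p is true at d.
Satisfying worlds: {a, b, d, e, f}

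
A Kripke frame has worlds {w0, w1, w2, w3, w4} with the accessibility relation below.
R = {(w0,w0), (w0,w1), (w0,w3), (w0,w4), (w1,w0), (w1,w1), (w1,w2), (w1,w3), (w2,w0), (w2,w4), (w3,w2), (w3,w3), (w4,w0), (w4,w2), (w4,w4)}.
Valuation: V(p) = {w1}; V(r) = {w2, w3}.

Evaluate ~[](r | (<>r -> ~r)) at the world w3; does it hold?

No

At w3: [](r | (<>r -> ~r)) is true, so ~[](r | (<>r -> ~r)) is false.
  At w3: [](r | (<>r -> ~r)) requires r | (<>r -> ~r) at every successor {w2, w3}.
      At w2: r is true, <>r -> ~r is true, so r | (<>r -> ~r) is true.
      At w3: r is true, <>r -> ~r is false, so r | (<>r -> ~r) is true.
  So [](r | (<>r -> ~r)) is true at w3.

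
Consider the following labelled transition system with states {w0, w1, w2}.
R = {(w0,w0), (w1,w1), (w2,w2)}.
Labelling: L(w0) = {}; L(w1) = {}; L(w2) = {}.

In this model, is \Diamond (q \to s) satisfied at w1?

Recall that \Diamond ψ holds at a world iff ψ holds at some accessible world.
At w1: \Diamond (q \to s) requires q \to s at some successor in {w1}.
  q \to s holds at w1, so \Diamond (q \to s) is true at w1.

Yes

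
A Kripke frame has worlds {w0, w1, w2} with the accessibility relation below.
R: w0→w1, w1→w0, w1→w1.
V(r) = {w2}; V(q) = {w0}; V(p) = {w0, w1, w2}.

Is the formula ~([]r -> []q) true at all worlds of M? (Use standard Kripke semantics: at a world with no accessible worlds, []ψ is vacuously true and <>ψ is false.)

Let φ = ~([]r -> []q). Evaluate φ at each world:
  w0 (successors {w1}): φ is false.
  w1 (successors {w0, w1}): φ is false.
  w2 (successors ∅): φ is false.
Detail at w0 (counterexample):
  At w0: []r -> []q is true, so ~([]r -> []q) is false.
    At w0: []r is false, []q is false, so []r -> []q is true.
      At w0: []r requires r at every successor {w1}.
        r fails at w1, so []r is false at w0.
      At w0: []q requires q at every successor {w1}.
        q fails at w1, so []q is false at w0.

No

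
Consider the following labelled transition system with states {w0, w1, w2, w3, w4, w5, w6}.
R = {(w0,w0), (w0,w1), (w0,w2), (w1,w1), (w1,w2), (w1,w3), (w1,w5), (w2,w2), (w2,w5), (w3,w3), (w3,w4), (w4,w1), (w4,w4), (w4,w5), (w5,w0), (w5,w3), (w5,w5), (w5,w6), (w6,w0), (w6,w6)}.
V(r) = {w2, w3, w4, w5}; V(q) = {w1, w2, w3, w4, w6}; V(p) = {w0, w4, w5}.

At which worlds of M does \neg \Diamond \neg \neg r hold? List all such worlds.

w6

Let φ = \neg \Diamond \neg \neg r. Evaluate φ at each world:
  w0 (successors {w0, w1, w2}): φ is false.
  w1 (successors {w1, w2, w3, w5}): φ is false.
  w2 (successors {w2, w5}): φ is false.
  w3 (successors {w3, w4}): φ is false.
  w4 (successors {w1, w4, w5}): φ is false.
  w5 (successors {w0, w3, w5, w6}): φ is false.
  w6 (successors {w0, w6}): φ is true.
For instance, at w6:
  At w6: \Diamond \neg \neg r is false, so \neg \Diamond \neg \neg r is true.
    At w6: \Diamond \neg \neg r requires \neg \neg r at some successor in {w0, w6}.
      At w0: \neg \neg r is false.
      At w6: \neg \neg r is false.
    So \Diamond \neg \neg r is false at w6.
Satisfying worlds: {w6}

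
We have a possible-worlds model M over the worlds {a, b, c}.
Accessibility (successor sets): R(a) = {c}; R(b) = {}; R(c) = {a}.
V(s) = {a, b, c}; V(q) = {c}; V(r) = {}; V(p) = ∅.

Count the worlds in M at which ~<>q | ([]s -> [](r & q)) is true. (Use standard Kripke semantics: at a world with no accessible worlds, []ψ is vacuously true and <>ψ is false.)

2

Let φ = ~<>q | ([]s -> [](r & q)). Evaluate φ at each world:
  a (successors {c}): φ is false.
  b (successors ∅): φ is true.
  c (successors {a}): φ is true.
For instance, at a:
  At a: ~<>q is false, []s -> [](r & q) is false, so ~<>q | ([]s -> [](r & q)) is false.
    At a: <>q is true, so ~<>q is false.
      At a: <>q requires q at some successor in {c}.
        q holds at c, so <>q is true at a.
    At a: []s is true, [](r & q) is false, so []s -> [](r & q) is false.
      At a: []s requires s at every successor {c}.
        At c: s is true.
      So []s is true at a.
      At a: [](r & q) requires r & q at every successor {c}.
        r & q fails at c, so [](r & q) is false at a.
Satisfying worlds: {b, c}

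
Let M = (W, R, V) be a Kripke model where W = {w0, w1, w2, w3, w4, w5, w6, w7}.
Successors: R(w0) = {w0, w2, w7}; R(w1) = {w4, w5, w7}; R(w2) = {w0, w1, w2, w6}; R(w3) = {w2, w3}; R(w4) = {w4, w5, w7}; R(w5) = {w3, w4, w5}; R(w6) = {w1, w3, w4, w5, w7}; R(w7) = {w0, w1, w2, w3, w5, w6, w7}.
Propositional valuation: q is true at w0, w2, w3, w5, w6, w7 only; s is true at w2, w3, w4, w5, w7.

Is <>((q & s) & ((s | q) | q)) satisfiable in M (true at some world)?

Yes

Let φ = <>((q & s) & ((s | q) | q)). Evaluate φ at each world:
  w0 (successors {w0, w2, w7}): φ is true.
  w1 (successors {w4, w5, w7}): φ is true.
  w2 (successors {w0, w1, w2, w6}): φ is true.
  w3 (successors {w2, w3}): φ is true.
  w4 (successors {w4, w5, w7}): φ is true.
  w5 (successors {w3, w4, w5}): φ is true.
  w6 (successors {w1, w3, w4, w5, w7}): φ is true.
  w7 (successors {w0, w1, w2, w3, w5, w6, w7}): φ is true.
Detail at w0 (witness):
  At w0: <>((q & s) & ((s | q) | q)) requires (q & s) & ((s | q) | q) at some successor in {w0, w2, w7}.
    (q & s) & ((s | q) | q) holds at w2, so <>((q & s) & ((s | q) | q)) is true at w0.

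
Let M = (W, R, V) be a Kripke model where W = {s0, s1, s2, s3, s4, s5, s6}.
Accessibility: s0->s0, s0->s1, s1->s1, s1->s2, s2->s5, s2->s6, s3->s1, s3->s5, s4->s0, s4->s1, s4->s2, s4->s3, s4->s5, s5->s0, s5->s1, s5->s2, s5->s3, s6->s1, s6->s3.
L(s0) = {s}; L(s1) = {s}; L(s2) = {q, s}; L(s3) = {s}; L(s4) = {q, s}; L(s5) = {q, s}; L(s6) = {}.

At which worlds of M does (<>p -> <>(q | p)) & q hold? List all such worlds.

s2, s4, s5

Let φ = (<>p -> <>(q | p)) & q. Evaluate φ at each world:
  s0 (successors {s0, s1}): φ is false.
  s1 (successors {s1, s2}): φ is false.
  s2 (successors {s5, s6}): φ is true.
  s3 (successors {s1, s5}): φ is false.
  s4 (successors {s0, s1, s2, s3, s5}): φ is true.
  s5 (successors {s0, s1, s2, s3}): φ is true.
  s6 (successors {s1, s3}): φ is false.
For instance, at s5:
  At s5: <>p -> <>(q | p) is true, q is true, so (<>p -> <>(q | p)) & q is true.
    At s5: <>p is false, <>(q | p) is true, so <>p -> <>(q | p) is true.
      At s5: <>p requires p at some successor in {s0, s1, s2, s3}.
        At s0: p is false.
        At s1: p is false.
        At s2: p is false.
        At s3: p is false.
      So <>p is false at s5.
      At s5: <>(q | p) requires q | p at some successor in {s0, s1, s2, s3}.
        q | p holds at s2, so <>(q | p) is true at s5.
Satisfying worlds: {s2, s4, s5}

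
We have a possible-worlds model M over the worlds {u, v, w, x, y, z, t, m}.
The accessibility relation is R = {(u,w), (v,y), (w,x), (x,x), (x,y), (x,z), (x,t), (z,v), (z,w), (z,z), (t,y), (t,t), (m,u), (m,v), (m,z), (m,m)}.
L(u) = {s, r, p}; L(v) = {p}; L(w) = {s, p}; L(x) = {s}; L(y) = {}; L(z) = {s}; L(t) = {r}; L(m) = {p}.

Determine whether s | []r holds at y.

Recall that []ψ holds at a world iff ψ holds at every accessible world, and <>ψ holds iff ψ holds at some accessible world.
At y: s is false, []r is true, so s | []r is true.
  At y: no accessible worlds, so []r holds vacuously.

Yes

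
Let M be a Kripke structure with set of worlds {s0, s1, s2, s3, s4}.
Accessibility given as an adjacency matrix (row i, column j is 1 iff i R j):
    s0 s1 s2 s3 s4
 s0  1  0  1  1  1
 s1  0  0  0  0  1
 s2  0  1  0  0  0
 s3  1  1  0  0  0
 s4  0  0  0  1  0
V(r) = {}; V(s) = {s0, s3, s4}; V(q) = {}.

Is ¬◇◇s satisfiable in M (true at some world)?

No

Let φ = ¬◇◇s. Evaluate φ at each world:
  s0 (successors {s0, s2, s3, s4}): φ is false.
  s1 (successors {s4}): φ is false.
  s2 (successors {s1}): φ is false.
  s3 (successors {s0, s1}): φ is false.
  s4 (successors {s3}): φ is false.
For instance, at s3:
  At s3: ◇◇s is true, so ¬◇◇s is false.
    At s3: ◇◇s requires ◇s at some successor in {s0, s1}.
      ◇s holds at s0, so ◇◇s is true at s3.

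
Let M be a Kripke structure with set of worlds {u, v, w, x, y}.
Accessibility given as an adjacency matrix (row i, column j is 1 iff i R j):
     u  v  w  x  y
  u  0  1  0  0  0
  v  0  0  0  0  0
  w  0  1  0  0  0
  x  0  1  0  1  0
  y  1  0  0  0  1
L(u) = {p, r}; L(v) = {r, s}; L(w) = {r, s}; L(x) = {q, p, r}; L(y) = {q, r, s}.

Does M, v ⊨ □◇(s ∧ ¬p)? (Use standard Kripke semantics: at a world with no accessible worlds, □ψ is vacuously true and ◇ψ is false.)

At v: no accessible worlds, so □◇(s ∧ ¬p) holds vacuously.

Yes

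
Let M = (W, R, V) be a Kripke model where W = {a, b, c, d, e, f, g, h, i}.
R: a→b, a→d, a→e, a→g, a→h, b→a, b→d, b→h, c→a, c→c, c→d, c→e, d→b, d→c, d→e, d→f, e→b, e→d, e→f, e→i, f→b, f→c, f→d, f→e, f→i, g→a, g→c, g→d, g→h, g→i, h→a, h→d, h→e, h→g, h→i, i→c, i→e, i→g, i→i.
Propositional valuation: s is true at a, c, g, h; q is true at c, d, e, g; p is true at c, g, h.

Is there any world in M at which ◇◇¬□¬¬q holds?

Yes

Recall that □ψ holds at a world iff ψ holds at every accessible world, and ◇ψ holds iff ψ holds at some accessible world.
Let φ = ◇◇¬□¬¬q. Evaluate φ at each world:
  a (successors {b, d, e, g, h}): φ is true.
  b (successors {a, d, h}): φ is true.
  c (successors {a, c, d, e}): φ is true.
  d (successors {b, c, e, f}): φ is true.
  e (successors {b, d, f, i}): φ is true.
  f (successors {b, c, d, e, i}): φ is true.
  g (successors {a, c, d, h, i}): φ is true.
  h (successors {a, d, e, g, i}): φ is true.
  i (successors {c, e, g, i}): φ is true.
Detail at a (witness):
  At a: ◇◇¬□¬¬q requires ◇¬□¬¬q at some successor in {b, d, e, g, h}.
    ◇¬□¬¬q holds at b, so ◇◇¬□¬¬q is true at a.
      At b: ◇¬□¬¬q requires ¬□¬¬q at some successor in {a, d, h}.
        ¬□¬¬q holds at a, so ◇¬□¬¬q is true at b.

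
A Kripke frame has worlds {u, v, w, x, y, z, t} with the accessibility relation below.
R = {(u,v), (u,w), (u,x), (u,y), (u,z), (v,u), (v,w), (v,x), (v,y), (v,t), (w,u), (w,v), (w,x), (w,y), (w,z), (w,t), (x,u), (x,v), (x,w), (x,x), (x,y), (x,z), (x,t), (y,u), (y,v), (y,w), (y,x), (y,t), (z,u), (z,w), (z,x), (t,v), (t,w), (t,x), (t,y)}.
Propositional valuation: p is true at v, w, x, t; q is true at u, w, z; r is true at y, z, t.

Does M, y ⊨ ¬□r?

Yes

At y: □r is false, so ¬□r is true.
  At y: □r requires r at every successor {u, v, w, x, t}.
    r fails at u, so □r is false at y.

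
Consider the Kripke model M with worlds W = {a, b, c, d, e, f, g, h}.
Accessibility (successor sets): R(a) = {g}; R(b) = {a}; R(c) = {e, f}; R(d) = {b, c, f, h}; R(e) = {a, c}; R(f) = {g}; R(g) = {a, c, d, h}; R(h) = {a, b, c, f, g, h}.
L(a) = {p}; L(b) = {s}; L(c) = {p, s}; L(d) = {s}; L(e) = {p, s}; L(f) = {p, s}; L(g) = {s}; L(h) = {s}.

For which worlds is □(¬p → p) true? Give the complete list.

b, c, e

Recall that □ψ holds at a world iff ψ holds at every accessible world, and ◇ψ holds iff ψ holds at some accessible world.
Let φ = □(¬p → p). Evaluate φ at each world:
  a (successors {g}): φ is false.
  b (successors {a}): φ is true.
  c (successors {e, f}): φ is true.
  d (successors {b, c, f, h}): φ is false.
  e (successors {a, c}): φ is true.
  f (successors {g}): φ is false.
  g (successors {a, c, d, h}): φ is false.
  h (successors {a, b, c, f, g, h}): φ is false.
For instance, at a:
  At a: □(¬p → p) requires ¬p → p at every successor {g}.
    ¬p → p fails at g, so □(¬p → p) is false at a.
Satisfying worlds: {b, c, e}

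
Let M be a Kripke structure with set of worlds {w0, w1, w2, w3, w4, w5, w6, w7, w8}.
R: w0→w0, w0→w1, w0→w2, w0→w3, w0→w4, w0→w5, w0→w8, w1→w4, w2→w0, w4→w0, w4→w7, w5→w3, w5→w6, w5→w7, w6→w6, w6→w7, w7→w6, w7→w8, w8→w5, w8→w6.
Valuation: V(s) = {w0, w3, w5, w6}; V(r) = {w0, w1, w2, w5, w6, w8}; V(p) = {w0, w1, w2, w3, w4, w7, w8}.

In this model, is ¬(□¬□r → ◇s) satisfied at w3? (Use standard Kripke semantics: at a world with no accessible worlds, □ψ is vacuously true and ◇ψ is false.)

At w3: □¬□r → ◇s is false, so ¬(□¬□r → ◇s) is true.
  At w3: □¬□r is true, ◇s is false, so □¬□r → ◇s is false.
    At w3: no accessible worlds, so □¬□r holds vacuously.
    At w3: no accessible worlds, so ◇s is false.

Yes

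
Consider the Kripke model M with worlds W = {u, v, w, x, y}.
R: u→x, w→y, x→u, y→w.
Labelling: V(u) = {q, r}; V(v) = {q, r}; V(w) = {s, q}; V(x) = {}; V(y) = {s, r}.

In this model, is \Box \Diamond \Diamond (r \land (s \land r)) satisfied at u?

Recall that \Box ψ holds at a world iff ψ holds at every accessible world, and \Diamond ψ holds iff ψ holds at some accessible world.
At u: \Box \Diamond \Diamond (r \land (s \land r)) requires \Diamond \Diamond (r \land (s \land r)) at every successor {x}.
  \Diamond \Diamond (r \land (s \land r)) fails at x, so \Box \Diamond \Diamond (r \land (s \land r)) is false at u.
    At x: \Diamond \Diamond (r \land (s \land r)) requires \Diamond (r \land (s \land r)) at some successor in {u}.
      At u: \Diamond (r \land (s \land r)) is false.
    So \Diamond \Diamond (r \land (s \land r)) is false at x.

No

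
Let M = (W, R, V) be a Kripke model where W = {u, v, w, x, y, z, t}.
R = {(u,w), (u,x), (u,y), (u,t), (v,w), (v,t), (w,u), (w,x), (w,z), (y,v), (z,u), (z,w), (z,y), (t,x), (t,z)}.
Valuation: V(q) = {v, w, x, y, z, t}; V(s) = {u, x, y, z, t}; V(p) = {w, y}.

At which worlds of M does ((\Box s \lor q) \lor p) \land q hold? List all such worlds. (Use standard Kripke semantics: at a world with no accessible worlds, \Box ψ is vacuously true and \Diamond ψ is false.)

v, w, x, y, z, t

Recall that \Box ψ holds at a world iff ψ holds at every accessible world, and \Diamond ψ holds iff ψ holds at some accessible world.
Let φ = ((\Box s \lor q) \lor p) \land q. Evaluate φ at each world:
  u (successors {w, x, y, t}): φ is false.
  v (successors {w, t}): φ is true.
  w (successors {u, x, z}): φ is true.
  x (successors ∅): φ is true.
  y (successors {v}): φ is true.
  z (successors {u, w, y}): φ is true.
  t (successors {x, z}): φ is true.
For instance, at y:
  At y: (\Box s \lor q) \lor p is true, q is true, so ((\Box s \lor q) \lor p) \land q is true.
    At y: \Box s \lor q is true, p is true, so (\Box s \lor q) \lor p is true.
      At y: \Box s is false, q is true, so \Box s \lor q is true.
Satisfying worlds: {v, w, x, y, z, t}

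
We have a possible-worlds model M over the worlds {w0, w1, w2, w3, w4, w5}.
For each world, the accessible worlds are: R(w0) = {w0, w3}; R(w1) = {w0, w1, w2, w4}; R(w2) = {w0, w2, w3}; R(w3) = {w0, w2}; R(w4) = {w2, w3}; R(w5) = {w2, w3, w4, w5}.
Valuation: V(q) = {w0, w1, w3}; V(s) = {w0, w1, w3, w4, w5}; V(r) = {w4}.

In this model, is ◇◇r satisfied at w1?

At w1: ◇◇r requires ◇r at some successor in {w0, w1, w2, w4}.
  ◇r holds at w1, so ◇◇r is true at w1.
    At w1: ◇r requires r at some successor in {w0, w1, w2, w4}.
      r holds at w4, so ◇r is true at w1.

Yes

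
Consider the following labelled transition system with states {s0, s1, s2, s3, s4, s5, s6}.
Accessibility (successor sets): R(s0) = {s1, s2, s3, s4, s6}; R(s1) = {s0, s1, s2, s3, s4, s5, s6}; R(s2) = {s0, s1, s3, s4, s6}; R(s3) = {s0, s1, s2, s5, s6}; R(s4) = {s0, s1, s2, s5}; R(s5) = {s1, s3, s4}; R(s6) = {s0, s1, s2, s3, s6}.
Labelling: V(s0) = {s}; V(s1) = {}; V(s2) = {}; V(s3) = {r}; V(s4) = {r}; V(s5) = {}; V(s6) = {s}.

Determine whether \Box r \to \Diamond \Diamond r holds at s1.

Yes

Recall that \Box ψ holds at a world iff ψ holds at every accessible world, and \Diamond ψ holds iff ψ holds at some accessible world.
At s1: \Box r is false, \Diamond \Diamond r is true, so \Box r \to \Diamond \Diamond r is true.
  At s1: \Box r requires r at every successor {s0, s1, s2, s3, s4, s5, s6}.
    r fails at s0, so \Box r is false at s1.
  At s1: \Diamond \Diamond r requires \Diamond r at some successor in {s0, s1, s2, s3, s4, s5, s6}.
    \Diamond r holds at s0, so \Diamond \Diamond r is true at s1.
      At s0: \Diamond r requires r at some successor in {s1, s2, s3, s4, s6}.
        r holds at s3, so \Diamond r is true at s0.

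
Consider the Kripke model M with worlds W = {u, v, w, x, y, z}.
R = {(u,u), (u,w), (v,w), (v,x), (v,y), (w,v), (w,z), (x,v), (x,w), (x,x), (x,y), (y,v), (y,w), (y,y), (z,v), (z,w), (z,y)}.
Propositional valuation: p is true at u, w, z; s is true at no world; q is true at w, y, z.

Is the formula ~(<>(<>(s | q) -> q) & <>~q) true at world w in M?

No

At w: <>(<>(s | q) -> q) & <>~q is true, so ~(<>(<>(s | q) -> q) & <>~q) is false.
  At w: <>(<>(s | q) -> q) is true, <>~q is true, so <>(<>(s | q) -> q) & <>~q is true.
    At w: <>(<>(s | q) -> q) requires <>(s | q) -> q at some successor in {v, z}.
      <>(s | q) -> q holds at z, so <>(<>(s | q) -> q) is true at w.
    At w: <>~q requires ~q at some successor in {v, z}.
      ~q holds at v, so <>~q is true at w.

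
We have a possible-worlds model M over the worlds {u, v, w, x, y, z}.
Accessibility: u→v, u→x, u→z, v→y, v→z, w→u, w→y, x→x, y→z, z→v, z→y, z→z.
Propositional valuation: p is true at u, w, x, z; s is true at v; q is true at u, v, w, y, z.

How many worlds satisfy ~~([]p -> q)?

5

Recall that []ψ holds at a world iff ψ holds at every accessible world, and <>ψ holds iff ψ holds at some accessible world.
Let φ = ~~([]p -> q). Evaluate φ at each world:
  u (successors {v, x, z}): φ is true.
  v (successors {y, z}): φ is true.
  w (successors {u, y}): φ is true.
  x (successors {x}): φ is false.
  y (successors {z}): φ is true.
  z (successors {v, y, z}): φ is true.
For instance, at z:
  At z: ~([]p -> q) is false, so ~~([]p -> q) is true.
    At z: []p -> q is true, so ~([]p -> q) is false.
      At z: []p is false, q is true, so []p -> q is true.
Satisfying worlds: {u, v, w, y, z}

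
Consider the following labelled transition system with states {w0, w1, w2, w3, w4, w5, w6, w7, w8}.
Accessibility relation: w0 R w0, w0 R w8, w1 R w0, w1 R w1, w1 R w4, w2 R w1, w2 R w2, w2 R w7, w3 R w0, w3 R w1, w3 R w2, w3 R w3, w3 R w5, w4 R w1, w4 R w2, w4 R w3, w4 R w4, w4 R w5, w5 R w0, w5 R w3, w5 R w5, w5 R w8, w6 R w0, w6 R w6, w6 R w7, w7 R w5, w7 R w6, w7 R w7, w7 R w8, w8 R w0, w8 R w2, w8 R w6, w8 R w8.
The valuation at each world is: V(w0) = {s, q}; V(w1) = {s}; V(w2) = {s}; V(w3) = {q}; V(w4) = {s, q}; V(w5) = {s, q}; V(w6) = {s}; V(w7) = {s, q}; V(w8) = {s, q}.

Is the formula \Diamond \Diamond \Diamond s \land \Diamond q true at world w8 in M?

Recall that \Diamond ψ holds at a world iff ψ holds at some accessible world.
At w8: \Diamond \Diamond \Diamond s is true, \Diamond q is true, so \Diamond \Diamond \Diamond s \land \Diamond q is true.
  At w8: \Diamond \Diamond \Diamond s requires \Diamond \Diamond s at some successor in {w0, w2, w6, w8}.
    \Diamond \Diamond s holds at w0, so \Diamond \Diamond \Diamond s is true at w8.
      At w0: \Diamond \Diamond s requires \Diamond s at some successor in {w0, w8}.
        \Diamond s holds at w0, so \Diamond \Diamond s is true at w0.
  At w8: \Diamond q requires q at some successor in {w0, w2, w6, w8}.
    q holds at w0, so \Diamond q is true at w8.

Yes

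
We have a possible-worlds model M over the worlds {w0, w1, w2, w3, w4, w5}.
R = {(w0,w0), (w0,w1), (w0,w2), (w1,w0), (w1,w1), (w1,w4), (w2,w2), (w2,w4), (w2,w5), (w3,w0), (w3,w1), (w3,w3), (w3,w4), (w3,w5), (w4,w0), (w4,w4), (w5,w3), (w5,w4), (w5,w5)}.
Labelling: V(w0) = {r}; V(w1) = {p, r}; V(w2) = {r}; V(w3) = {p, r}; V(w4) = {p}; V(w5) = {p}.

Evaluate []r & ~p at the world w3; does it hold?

At w3: []r is false, ~p is false, so []r & ~p is false.
  At w3: []r requires r at every successor {w0, w1, w3, w4, w5}.
    r fails at w4, so []r is false at w3.

No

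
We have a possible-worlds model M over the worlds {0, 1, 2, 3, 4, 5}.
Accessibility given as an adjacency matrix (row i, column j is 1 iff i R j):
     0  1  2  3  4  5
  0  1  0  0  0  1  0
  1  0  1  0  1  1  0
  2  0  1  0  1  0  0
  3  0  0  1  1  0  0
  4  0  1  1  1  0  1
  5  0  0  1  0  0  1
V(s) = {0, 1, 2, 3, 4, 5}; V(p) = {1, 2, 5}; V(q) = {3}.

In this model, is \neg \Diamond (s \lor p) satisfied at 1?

No

At 1: \Diamond (s \lor p) is true, so \neg \Diamond (s \lor p) is false.
  At 1: \Diamond (s \lor p) requires s \lor p at some successor in {1, 3, 4}.
    s \lor p holds at 1, so \Diamond (s \lor p) is true at 1.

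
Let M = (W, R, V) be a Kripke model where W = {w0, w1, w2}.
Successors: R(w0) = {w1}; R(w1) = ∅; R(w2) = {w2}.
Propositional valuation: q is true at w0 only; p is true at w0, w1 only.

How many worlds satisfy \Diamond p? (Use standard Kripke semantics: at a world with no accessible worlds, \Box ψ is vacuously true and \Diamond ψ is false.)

Let φ = \Diamond p. Evaluate φ at each world:
  w0 (successors {w1}): φ is true.
  w1 (successors ∅): φ is false.
  w2 (successors {w2}): φ is false.
For instance, at w2:
  At w2: \Diamond p requires p at some successor in {w2}.
    At w2: p is false.
  So \Diamond p is false at w2.
Satisfying worlds: {w0}

1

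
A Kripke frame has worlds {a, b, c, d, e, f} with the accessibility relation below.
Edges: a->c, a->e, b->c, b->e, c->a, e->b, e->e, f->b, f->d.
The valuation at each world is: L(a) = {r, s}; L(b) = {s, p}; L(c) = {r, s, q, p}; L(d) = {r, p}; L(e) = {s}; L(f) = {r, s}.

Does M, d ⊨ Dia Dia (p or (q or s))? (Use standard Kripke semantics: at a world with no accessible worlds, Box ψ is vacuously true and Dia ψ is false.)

No

At d: no accessible worlds, so Dia Dia (p or (q or s)) is false.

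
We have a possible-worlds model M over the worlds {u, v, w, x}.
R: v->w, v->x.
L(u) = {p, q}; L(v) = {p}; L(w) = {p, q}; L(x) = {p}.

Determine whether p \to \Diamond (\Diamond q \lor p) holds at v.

At v: p is true, \Diamond (\Diamond q \lor p) is true, so p \to \Diamond (\Diamond q \lor p) is true.
  At v: \Diamond (\Diamond q \lor p) requires \Diamond q \lor p at some successor in {w, x}.
    \Diamond q \lor p holds at w, so \Diamond (\Diamond q \lor p) is true at v.
      At w: \Diamond q is false, p is true, so \Diamond q \lor p is true.

Yes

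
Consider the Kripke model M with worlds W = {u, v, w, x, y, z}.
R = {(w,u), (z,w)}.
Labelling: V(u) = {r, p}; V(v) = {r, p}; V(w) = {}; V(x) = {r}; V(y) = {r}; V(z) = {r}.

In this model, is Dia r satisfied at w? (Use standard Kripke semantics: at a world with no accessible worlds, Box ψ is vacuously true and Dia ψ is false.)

At w: Dia r requires r at some successor in {u}.
  r holds at u, so Dia r is true at w.

Yes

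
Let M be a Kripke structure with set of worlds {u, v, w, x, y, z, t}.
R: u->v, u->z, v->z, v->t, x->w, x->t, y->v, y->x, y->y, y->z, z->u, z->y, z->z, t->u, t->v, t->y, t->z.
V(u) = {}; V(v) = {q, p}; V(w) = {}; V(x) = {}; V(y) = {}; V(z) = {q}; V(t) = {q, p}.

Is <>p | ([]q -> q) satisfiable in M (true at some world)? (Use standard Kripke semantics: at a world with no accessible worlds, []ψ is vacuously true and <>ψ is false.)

Yes

Recall that []ψ holds at a world iff ψ holds at every accessible world, and <>ψ holds iff ψ holds at some accessible world.
Let φ = <>p | ([]q -> q). Evaluate φ at each world:
  u (successors {v, z}): φ is true.
  v (successors {z, t}): φ is true.
  w (successors ∅): φ is false.
  x (successors {w, t}): φ is true.
  y (successors {v, x, y, z}): φ is true.
  z (successors {u, y, z}): φ is true.
  t (successors {u, v, y, z}): φ is true.
Detail at u (witness):
  At u: <>p is true, []q -> q is false, so <>p | ([]q -> q) is true.
    At u: <>p requires p at some successor in {v, z}.
      p holds at v, so <>p is true at u.
    At u: []q is true, q is false, so []q -> q is false.
      At u: []q requires q at every successor {v, z}.
        At v: q is true.
        At z: q is true.
      So []q is true at u.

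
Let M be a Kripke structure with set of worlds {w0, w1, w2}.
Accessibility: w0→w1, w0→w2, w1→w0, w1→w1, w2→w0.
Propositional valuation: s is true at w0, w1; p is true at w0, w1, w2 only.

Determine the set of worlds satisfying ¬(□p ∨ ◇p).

Let φ = ¬(□p ∨ ◇p). Evaluate φ at each world:
  w0 (successors {w1, w2}): φ is false.
  w1 (successors {w0, w1}): φ is false.
  w2 (successors {w0}): φ is false.
For instance, at w2:
  At w2: □p ∨ ◇p is true, so ¬(□p ∨ ◇p) is false.
    At w2: □p is true, ◇p is true, so □p ∨ ◇p is true.
      At w2: □p requires p at every successor {w0}.
        At w0: p is true.
      So □p is true at w2.
      At w2: ◇p requires p at some successor in {w0}.
        p holds at w0, so ◇p is true at w2.
Satisfying worlds: none.

none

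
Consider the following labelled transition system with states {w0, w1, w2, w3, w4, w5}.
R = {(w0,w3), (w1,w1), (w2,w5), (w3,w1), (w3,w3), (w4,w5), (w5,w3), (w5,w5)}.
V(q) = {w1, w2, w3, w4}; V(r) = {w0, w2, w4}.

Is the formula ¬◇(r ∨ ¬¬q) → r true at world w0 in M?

Yes

At w0: ¬◇(r ∨ ¬¬q) is false, r is true, so ¬◇(r ∨ ¬¬q) → r is true.
  At w0: ◇(r ∨ ¬¬q) is true, so ¬◇(r ∨ ¬¬q) is false.
    At w0: ◇(r ∨ ¬¬q) requires r ∨ ¬¬q at some successor in {w3}.
      r ∨ ¬¬q holds at w3, so ◇(r ∨ ¬¬q) is true at w0.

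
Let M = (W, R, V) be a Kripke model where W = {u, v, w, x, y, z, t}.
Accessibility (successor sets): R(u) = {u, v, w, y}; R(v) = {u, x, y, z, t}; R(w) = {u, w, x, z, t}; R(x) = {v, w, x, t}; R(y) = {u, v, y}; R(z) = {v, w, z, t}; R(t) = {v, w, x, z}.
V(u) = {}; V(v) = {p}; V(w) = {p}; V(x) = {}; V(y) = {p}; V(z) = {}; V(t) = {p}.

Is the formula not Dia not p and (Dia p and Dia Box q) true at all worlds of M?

Let φ = not Dia not p and (Dia p and Dia Box q). Evaluate φ at each world:
  u (successors {u, v, w, y}): φ is false.
  v (successors {u, x, y, z, t}): φ is false.
  w (successors {u, w, x, z, t}): φ is false.
  x (successors {v, w, x, t}): φ is false.
  y (successors {u, v, y}): φ is false.
  z (successors {v, w, z, t}): φ is false.
  t (successors {v, w, x, z}): φ is false.
Detail at u (counterexample):
  At u: not Dia not p is false, Dia p and Dia Box q is false, so not Dia not p and (Dia p and Dia Box q) is false.
    At u: Dia not p is true, so not Dia not p is false.
      At u: Dia not p requires not p at some successor in {u, v, w, y}.
        not p holds at u, so Dia not p is true at u.
    At u: Dia p is true, Dia Box q is false, so Dia p and Dia Box q is false.
      At u: Dia p requires p at some successor in {u, v, w, y}.
        p holds at v, so Dia p is true at u.
      At u: Dia Box q requires Box q at some successor in {u, v, w, y}.
        At u: Box q is false.
        At v: Box q is false.
        At w: Box q is false.
        At y: Box q is false.
      So Dia Box q is false at u.

No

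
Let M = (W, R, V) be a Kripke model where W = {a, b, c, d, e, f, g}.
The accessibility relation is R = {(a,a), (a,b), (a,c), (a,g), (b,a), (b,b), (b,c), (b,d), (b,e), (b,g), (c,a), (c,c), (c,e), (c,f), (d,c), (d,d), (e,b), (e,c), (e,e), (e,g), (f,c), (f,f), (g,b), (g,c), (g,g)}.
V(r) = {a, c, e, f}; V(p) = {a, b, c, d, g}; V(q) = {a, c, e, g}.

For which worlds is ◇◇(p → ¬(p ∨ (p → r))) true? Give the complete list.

a, b, c, d, e, f, g

Let φ = ◇◇(p → ¬(p ∨ (p → r))). Evaluate φ at each world:
  a (successors {a, b, c, g}): φ is true.
  b (successors {a, b, c, d, e, g}): φ is true.
  c (successors {a, c, e, f}): φ is true.
  d (successors {c, d}): φ is true.
  e (successors {b, c, e, g}): φ is true.
  f (successors {c, f}): φ is true.
  g (successors {b, c, g}): φ is true.
For instance, at g:
  At g: ◇◇(p → ¬(p ∨ (p → r))) requires ◇(p → ¬(p ∨ (p → r))) at some successor in {b, c, g}.
    ◇(p → ¬(p ∨ (p → r))) holds at b, so ◇◇(p → ¬(p ∨ (p → r))) is true at g.
      At b: ◇(p → ¬(p ∨ (p → r))) requires p → ¬(p ∨ (p → r)) at some successor in {a, b, c, d, e, g}.
        p → ¬(p ∨ (p → r)) holds at e, so ◇(p → ¬(p ∨ (p → r))) is true at b.
Satisfying worlds: {a, b, c, d, e, f, g}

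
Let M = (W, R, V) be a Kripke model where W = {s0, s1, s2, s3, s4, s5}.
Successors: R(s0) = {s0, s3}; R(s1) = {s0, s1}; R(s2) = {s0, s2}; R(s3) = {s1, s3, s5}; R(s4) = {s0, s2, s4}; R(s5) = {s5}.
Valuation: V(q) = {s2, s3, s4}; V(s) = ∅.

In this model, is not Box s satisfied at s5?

Yes

Recall that Box ψ holds at a world iff ψ holds at every accessible world, and Dia ψ holds iff ψ holds at some accessible world.
At s5: Box s is false, so not Box s is true.
  At s5: Box s requires s at every successor {s5}.
    s fails at s5, so Box s is false at s5.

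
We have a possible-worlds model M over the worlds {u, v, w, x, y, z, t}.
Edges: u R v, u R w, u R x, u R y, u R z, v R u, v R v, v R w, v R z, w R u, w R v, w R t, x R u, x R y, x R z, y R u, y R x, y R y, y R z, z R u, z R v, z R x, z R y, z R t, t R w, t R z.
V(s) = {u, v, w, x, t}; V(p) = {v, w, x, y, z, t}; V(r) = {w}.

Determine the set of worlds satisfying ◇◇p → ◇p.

u, v, w, x, y, z, t

Recall that ◇ψ holds at a world iff ψ holds at some accessible world.
Let φ = ◇◇p → ◇p. Evaluate φ at each world:
  u (successors {v, w, x, y, z}): φ is true.
  v (successors {u, v, w, z}): φ is true.
  w (successors {u, v, t}): φ is true.
  x (successors {u, y, z}): φ is true.
  y (successors {u, x, y, z}): φ is true.
  z (successors {u, v, x, y, t}): φ is true.
  t (successors {w, z}): φ is true.
For instance, at u:
  At u: ◇◇p is true, ◇p is true, so ◇◇p → ◇p is true.
    At u: ◇◇p requires ◇p at some successor in {v, w, x, y, z}.
      ◇p holds at v, so ◇◇p is true at u.
    At u: ◇p requires p at some successor in {v, w, x, y, z}.
      p holds at v, so ◇p is true at u.
Satisfying worlds: {u, v, w, x, y, z, t}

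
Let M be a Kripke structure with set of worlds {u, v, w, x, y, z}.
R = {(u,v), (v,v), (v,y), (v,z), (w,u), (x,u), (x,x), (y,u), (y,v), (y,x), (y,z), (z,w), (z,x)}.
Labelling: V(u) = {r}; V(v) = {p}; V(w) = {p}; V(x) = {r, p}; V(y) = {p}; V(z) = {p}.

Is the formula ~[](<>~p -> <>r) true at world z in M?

At z: [](<>~p -> <>r) is true, so ~[](<>~p -> <>r) is false.
  At z: [](<>~p -> <>r) requires <>~p -> <>r at every successor {w, x}.
      At w: <>~p is true, <>r is true, so <>~p -> <>r is true.
      At x: <>~p is true, <>r is true, so <>~p -> <>r is true.
  So [](<>~p -> <>r) is true at z.

No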